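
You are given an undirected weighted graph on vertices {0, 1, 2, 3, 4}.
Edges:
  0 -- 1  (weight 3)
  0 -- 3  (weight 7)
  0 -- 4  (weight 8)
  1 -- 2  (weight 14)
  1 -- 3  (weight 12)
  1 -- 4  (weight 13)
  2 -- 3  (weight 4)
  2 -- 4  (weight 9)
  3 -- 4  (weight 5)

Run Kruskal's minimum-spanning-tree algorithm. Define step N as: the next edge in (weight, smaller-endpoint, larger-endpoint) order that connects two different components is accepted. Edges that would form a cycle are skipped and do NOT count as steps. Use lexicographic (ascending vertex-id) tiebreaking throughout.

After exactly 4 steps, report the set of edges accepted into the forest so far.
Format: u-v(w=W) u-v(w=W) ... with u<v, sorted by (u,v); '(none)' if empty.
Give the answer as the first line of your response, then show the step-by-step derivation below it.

0-1(w=3) 0-3(w=7) 2-3(w=4) 3-4(w=5)

step 1: add edge 0-1 (w=3); MST = {0-1(w=3)}
step 2: add edge 2-3 (w=4); MST = {0-1(w=3) 2-3(w=4)}
step 3: add edge 3-4 (w=5); MST = {0-1(w=3) 2-3(w=4) 3-4(w=5)}
step 4: add edge 0-3 (w=7); MST = {0-1(w=3) 0-3(w=7) 2-3(w=4) 3-4(w=5)}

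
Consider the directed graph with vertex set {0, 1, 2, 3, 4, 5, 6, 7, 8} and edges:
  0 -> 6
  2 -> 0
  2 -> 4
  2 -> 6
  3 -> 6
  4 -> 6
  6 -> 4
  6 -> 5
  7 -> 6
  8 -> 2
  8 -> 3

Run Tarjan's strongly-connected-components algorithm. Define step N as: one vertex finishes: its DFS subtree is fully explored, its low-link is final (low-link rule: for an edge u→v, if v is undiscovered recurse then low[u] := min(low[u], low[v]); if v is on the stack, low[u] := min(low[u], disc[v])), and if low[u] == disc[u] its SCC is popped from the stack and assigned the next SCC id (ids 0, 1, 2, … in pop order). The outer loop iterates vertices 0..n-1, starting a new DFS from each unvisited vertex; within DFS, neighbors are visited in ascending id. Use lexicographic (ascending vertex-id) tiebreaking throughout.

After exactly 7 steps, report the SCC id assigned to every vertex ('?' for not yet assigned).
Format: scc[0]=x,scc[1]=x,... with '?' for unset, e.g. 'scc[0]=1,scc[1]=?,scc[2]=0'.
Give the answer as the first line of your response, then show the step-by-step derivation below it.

scc[0]=2,scc[1]=3,scc[2]=4,scc[3]=5,scc[4]=1,scc[5]=0,scc[6]=1,scc[7]=?,scc[8]=?

step 1: low=(low[0]=0,low[1]=?,low[2]=?,low[3]=?,low[4]=1,low[5]=?,low[6]=1,low[7]=?,low[8]=?); scc=(scc[0]=?,scc[1]=?,scc[2]=?,scc[3]=?,scc[4]=?,scc[5]=?,scc[6]=?,scc[7]=?,scc[8]=?)
step 2: low=(low[0]=0,low[1]=?,low[2]=?,low[3]=?,low[4]=1,low[5]=3,low[6]=1,low[7]=?,low[8]=?); scc=(scc[0]=?,scc[1]=?,scc[2]=?,scc[3]=?,scc[4]=?,scc[5]=0,scc[6]=?,scc[7]=?,scc[8]=?)
step 3: low=(low[0]=0,low[1]=?,low[2]=?,low[3]=?,low[4]=1,low[5]=3,low[6]=1,low[7]=?,low[8]=?); scc=(scc[0]=?,scc[1]=?,scc[2]=?,scc[3]=?,scc[4]=1,scc[5]=0,scc[6]=1,scc[7]=?,scc[8]=?)
step 4: low=(low[0]=0,low[1]=?,low[2]=?,low[3]=?,low[4]=1,low[5]=3,low[6]=1,low[7]=?,low[8]=?); scc=(scc[0]=2,scc[1]=?,scc[2]=?,scc[3]=?,scc[4]=1,scc[5]=0,scc[6]=1,scc[7]=?,scc[8]=?)
step 5: low=(low[0]=0,low[1]=4,low[2]=?,low[3]=?,low[4]=1,low[5]=3,low[6]=1,low[7]=?,low[8]=?); scc=(scc[0]=2,scc[1]=3,scc[2]=?,scc[3]=?,scc[4]=1,scc[5]=0,scc[6]=1,scc[7]=?,scc[8]=?)
step 6: low=(low[0]=0,low[1]=4,low[2]=5,low[3]=?,low[4]=1,low[5]=3,low[6]=1,low[7]=?,low[8]=?); scc=(scc[0]=2,scc[1]=3,scc[2]=4,scc[3]=?,scc[4]=1,scc[5]=0,scc[6]=1,scc[7]=?,scc[8]=?)
step 7: low=(low[0]=0,low[1]=4,low[2]=5,low[3]=6,low[4]=1,low[5]=3,low[6]=1,low[7]=?,low[8]=?); scc=(scc[0]=2,scc[1]=3,scc[2]=4,scc[3]=5,scc[4]=1,scc[5]=0,scc[6]=1,scc[7]=?,scc[8]=?)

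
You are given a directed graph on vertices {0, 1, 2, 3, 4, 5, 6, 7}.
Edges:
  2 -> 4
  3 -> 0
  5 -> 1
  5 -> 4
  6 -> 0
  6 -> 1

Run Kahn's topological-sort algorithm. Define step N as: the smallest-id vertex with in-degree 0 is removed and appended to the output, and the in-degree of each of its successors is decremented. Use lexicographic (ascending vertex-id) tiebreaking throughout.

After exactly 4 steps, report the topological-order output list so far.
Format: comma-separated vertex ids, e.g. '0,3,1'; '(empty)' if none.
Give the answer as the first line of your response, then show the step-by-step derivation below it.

2,3,5,4

step 1: output 2; order=[2]; indeg=(2,2,0,0,1,0,0,0)
step 2: output 3; order=[2,3]; indeg=(1,2,0,0,1,0,0,0)
step 3: output 5; order=[2,3,5]; indeg=(1,1,0,0,0,0,0,0)
step 4: output 4; order=[2,3,5,4]; indeg=(1,1,0,0,0,0,0,0)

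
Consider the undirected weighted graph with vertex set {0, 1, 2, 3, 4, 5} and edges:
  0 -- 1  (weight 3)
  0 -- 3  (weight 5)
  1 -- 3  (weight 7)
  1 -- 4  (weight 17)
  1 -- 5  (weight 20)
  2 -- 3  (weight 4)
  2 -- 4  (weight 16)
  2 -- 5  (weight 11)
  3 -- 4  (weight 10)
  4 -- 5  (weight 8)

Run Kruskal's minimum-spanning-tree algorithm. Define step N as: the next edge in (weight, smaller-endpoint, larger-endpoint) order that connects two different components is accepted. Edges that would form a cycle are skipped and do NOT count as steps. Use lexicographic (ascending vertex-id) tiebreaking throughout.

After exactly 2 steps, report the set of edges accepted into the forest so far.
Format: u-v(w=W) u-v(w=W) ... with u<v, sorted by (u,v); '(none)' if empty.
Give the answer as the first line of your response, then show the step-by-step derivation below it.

0-1(w=3) 2-3(w=4)

step 1: add edge 0-1 (w=3); MST = {0-1(w=3)}
step 2: add edge 2-3 (w=4); MST = {0-1(w=3) 2-3(w=4)}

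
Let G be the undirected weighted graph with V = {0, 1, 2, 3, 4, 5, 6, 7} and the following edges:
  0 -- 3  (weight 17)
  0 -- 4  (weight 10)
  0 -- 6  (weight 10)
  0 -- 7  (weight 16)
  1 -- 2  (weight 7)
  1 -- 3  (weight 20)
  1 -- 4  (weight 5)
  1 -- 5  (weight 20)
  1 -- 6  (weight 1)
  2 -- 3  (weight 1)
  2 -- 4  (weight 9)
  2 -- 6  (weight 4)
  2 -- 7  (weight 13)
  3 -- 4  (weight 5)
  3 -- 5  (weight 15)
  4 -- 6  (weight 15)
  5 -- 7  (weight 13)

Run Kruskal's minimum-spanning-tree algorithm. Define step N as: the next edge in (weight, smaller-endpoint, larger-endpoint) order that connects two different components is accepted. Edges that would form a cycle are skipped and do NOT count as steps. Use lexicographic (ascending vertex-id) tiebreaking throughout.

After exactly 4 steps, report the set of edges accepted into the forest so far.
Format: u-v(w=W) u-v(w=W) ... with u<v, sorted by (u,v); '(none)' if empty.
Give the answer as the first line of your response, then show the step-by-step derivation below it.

1-4(w=5) 1-6(w=1) 2-3(w=1) 2-6(w=4)

step 1: add edge 1-6 (w=1); MST = {1-6(w=1)}
step 2: add edge 2-3 (w=1); MST = {1-6(w=1) 2-3(w=1)}
step 3: add edge 2-6 (w=4); MST = {1-6(w=1) 2-3(w=1) 2-6(w=4)}
step 4: add edge 1-4 (w=5); MST = {1-4(w=5) 1-6(w=1) 2-3(w=1) 2-6(w=4)}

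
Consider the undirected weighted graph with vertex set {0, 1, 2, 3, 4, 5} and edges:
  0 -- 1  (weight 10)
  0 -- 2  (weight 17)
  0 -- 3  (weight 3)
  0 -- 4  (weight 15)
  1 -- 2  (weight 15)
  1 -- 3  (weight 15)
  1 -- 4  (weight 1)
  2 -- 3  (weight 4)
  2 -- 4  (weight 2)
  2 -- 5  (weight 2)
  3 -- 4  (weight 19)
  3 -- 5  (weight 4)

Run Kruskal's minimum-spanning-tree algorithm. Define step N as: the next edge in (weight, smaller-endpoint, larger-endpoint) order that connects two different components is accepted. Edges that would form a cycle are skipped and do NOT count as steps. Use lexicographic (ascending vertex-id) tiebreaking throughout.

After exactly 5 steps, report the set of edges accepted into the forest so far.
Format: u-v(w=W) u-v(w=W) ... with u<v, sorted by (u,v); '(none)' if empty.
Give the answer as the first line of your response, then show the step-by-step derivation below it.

0-3(w=3) 1-4(w=1) 2-3(w=4) 2-4(w=2) 2-5(w=2)

step 1: add edge 1-4 (w=1); MST = {1-4(w=1)}
step 2: add edge 2-4 (w=2); MST = {1-4(w=1) 2-4(w=2)}
step 3: add edge 2-5 (w=2); MST = {1-4(w=1) 2-4(w=2) 2-5(w=2)}
step 4: add edge 0-3 (w=3); MST = {0-3(w=3) 1-4(w=1) 2-4(w=2) 2-5(w=2)}
step 5: add edge 2-3 (w=4); MST = {0-3(w=3) 1-4(w=1) 2-3(w=4) 2-4(w=2) 2-5(w=2)}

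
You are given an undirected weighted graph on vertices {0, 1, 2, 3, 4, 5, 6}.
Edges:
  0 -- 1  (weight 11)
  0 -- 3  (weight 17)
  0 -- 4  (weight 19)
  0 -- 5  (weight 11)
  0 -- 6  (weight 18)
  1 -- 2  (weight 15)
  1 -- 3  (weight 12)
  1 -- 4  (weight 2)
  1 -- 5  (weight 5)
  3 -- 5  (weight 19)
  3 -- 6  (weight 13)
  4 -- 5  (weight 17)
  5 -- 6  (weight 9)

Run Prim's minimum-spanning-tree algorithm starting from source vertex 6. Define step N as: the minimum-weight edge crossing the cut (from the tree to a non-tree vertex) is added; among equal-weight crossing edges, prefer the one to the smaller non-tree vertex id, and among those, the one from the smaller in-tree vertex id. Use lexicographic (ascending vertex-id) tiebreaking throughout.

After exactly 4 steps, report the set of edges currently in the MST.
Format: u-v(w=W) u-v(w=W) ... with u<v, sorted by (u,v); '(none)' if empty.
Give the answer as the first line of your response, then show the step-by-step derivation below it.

0-1(w=11) 1-4(w=2) 1-5(w=5) 5-6(w=9)

step 1: add edge 5-6 (w=9); MST = {5-6(w=9)}
step 2: add edge 1-5 (w=5); MST = {1-5(w=5) 5-6(w=9)}
step 3: add edge 1-4 (w=2); MST = {1-4(w=2) 1-5(w=5) 5-6(w=9)}
step 4: add edge 0-1 (w=11); MST = {0-1(w=11) 1-4(w=2) 1-5(w=5) 5-6(w=9)}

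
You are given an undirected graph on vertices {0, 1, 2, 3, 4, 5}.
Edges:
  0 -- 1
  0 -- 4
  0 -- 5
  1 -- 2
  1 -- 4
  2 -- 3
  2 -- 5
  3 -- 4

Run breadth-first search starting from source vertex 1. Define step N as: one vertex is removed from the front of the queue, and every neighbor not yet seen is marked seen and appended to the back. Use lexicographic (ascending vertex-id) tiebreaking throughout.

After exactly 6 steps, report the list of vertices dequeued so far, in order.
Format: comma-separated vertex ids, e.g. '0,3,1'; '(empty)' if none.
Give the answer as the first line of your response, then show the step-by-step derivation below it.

1,0,2,4,5,3

step 1: dequeue 1; queue=[0,2,4]; order=1
step 2: dequeue 0; queue=[2,4,5]; order=1,0
step 3: dequeue 2; queue=[4,5,3]; order=1,0,2
step 4: dequeue 4; queue=[5,3]; order=1,0,2,4
step 5: dequeue 5; queue=[3]; order=1,0,2,4,5
step 6: dequeue 3; queue=[(empty)]; order=1,0,2,4,5,3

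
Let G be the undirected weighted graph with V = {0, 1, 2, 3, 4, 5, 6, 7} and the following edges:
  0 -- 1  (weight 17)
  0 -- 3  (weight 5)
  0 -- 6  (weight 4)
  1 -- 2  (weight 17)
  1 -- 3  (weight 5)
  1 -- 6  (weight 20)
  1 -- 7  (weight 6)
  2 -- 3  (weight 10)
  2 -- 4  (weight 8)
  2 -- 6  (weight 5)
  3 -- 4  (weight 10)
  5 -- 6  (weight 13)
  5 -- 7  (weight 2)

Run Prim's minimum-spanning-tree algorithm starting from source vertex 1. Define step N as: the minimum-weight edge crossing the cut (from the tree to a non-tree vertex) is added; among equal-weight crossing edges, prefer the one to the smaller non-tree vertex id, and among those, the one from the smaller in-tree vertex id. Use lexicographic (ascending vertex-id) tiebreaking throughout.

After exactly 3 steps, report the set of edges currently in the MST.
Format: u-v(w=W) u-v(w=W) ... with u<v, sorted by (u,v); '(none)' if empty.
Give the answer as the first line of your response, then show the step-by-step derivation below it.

0-3(w=5) 0-6(w=4) 1-3(w=5)

step 1: add edge 1-3 (w=5); MST = {1-3(w=5)}
step 2: add edge 0-3 (w=5); MST = {0-3(w=5) 1-3(w=5)}
step 3: add edge 0-6 (w=4); MST = {0-3(w=5) 0-6(w=4) 1-3(w=5)}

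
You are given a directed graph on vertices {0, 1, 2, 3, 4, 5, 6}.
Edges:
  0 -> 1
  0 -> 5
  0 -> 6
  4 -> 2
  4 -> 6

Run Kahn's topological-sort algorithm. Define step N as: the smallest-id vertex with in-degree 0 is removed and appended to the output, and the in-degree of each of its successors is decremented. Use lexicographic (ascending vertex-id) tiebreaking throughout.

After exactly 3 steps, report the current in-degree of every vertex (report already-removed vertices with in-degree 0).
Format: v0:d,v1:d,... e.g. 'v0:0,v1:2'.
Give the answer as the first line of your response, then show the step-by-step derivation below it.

v0:0,v1:0,v2:1,v3:0,v4:0,v5:0,v6:1

step 1: output 0; order=[0]; indeg=(0,0,1,0,0,0,1)
step 2: output 1; order=[0,1]; indeg=(0,0,1,0,0,0,1)
step 3: output 3; order=[0,1,3]; indeg=(0,0,1,0,0,0,1)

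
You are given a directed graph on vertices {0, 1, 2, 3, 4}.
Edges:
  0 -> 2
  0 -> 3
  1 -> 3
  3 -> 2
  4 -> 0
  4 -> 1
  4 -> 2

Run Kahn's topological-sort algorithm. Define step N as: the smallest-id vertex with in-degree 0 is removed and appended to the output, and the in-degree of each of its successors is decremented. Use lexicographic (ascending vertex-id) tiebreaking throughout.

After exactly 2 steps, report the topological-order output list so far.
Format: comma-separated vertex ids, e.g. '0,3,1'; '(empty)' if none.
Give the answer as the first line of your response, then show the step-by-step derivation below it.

4,0

step 1: output 4; order=[4]; indeg=(0,0,2,2,0)
step 2: output 0; order=[4,0]; indeg=(0,0,1,1,0)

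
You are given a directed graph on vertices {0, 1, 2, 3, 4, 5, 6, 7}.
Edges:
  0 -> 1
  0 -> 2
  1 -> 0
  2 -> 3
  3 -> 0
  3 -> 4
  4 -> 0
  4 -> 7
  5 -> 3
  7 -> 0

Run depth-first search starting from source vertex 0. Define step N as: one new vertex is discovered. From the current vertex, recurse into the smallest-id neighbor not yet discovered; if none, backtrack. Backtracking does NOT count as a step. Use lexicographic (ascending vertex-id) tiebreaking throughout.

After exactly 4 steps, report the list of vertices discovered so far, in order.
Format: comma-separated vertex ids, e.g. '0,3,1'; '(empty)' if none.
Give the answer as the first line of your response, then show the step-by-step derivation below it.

0,1,2,3

step 1: discover 0; path=0; order=0
step 2: discover 1; path=0>1; order=0,1
step 3: discover 2; path=0>2; order=0,1,2
step 4: discover 3; path=0>2>3; order=0,1,2,3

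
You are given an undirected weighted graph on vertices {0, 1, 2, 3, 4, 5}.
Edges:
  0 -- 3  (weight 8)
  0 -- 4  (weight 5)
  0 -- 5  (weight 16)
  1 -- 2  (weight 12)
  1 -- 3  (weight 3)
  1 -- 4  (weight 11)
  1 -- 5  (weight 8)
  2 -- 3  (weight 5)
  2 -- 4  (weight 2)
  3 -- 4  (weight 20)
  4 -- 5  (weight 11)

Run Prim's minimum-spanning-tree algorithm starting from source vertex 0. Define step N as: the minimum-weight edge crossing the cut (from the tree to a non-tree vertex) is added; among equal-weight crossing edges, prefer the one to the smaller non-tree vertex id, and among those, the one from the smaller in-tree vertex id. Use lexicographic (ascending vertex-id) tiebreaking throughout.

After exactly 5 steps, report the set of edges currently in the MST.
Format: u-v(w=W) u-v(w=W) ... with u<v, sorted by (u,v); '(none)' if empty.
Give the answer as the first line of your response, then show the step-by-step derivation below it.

0-4(w=5) 1-3(w=3) 1-5(w=8) 2-3(w=5) 2-4(w=2)

step 1: add edge 0-4 (w=5); MST = {0-4(w=5)}
step 2: add edge 2-4 (w=2); MST = {0-4(w=5) 2-4(w=2)}
step 3: add edge 2-3 (w=5); MST = {0-4(w=5) 2-3(w=5) 2-4(w=2)}
step 4: add edge 1-3 (w=3); MST = {0-4(w=5) 1-3(w=3) 2-3(w=5) 2-4(w=2)}
step 5: add edge 1-5 (w=8); MST = {0-4(w=5) 1-3(w=3) 1-5(w=8) 2-3(w=5) 2-4(w=2)}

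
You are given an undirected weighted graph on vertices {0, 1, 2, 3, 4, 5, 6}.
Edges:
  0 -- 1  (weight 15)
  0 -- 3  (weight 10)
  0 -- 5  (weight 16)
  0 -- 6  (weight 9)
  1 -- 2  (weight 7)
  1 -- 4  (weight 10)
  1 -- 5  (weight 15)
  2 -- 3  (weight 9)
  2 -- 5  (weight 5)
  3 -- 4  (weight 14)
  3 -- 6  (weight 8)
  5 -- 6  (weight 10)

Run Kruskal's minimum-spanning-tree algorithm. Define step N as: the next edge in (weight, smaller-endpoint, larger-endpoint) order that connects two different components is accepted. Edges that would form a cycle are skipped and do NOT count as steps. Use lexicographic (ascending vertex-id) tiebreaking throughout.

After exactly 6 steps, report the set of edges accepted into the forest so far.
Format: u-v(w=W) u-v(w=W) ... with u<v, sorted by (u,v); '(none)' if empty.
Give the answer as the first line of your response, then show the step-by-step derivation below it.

0-6(w=9) 1-2(w=7) 1-4(w=10) 2-3(w=9) 2-5(w=5) 3-6(w=8)

step 1: add edge 2-5 (w=5); MST = {2-5(w=5)}
step 2: add edge 1-2 (w=7); MST = {1-2(w=7) 2-5(w=5)}
step 3: add edge 3-6 (w=8); MST = {1-2(w=7) 2-5(w=5) 3-6(w=8)}
step 4: add edge 0-6 (w=9); MST = {0-6(w=9) 1-2(w=7) 2-5(w=5) 3-6(w=8)}
step 5: add edge 2-3 (w=9); MST = {0-6(w=9) 1-2(w=7) 2-3(w=9) 2-5(w=5) 3-6(w=8)}
step 6: add edge 1-4 (w=10); MST = {0-6(w=9) 1-2(w=7) 1-4(w=10) 2-3(w=9) 2-5(w=5) 3-6(w=8)}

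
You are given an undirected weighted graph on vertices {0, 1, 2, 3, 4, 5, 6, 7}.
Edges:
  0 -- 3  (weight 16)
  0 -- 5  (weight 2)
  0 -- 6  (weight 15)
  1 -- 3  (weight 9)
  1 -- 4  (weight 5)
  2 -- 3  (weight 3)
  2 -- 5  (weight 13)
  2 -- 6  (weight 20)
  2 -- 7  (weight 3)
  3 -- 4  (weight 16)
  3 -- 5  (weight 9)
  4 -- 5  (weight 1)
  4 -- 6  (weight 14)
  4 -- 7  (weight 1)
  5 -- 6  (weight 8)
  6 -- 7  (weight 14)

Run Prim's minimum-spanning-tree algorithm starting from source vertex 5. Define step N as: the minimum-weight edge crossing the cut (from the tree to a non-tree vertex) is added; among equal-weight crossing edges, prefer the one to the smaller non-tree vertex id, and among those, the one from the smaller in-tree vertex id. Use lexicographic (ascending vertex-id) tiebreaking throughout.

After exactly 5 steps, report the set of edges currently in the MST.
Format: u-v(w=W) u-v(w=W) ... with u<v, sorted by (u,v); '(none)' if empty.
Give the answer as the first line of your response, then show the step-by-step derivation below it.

0-5(w=2) 2-3(w=3) 2-7(w=3) 4-5(w=1) 4-7(w=1)

step 1: add edge 4-5 (w=1); MST = {4-5(w=1)}
step 2: add edge 4-7 (w=1); MST = {4-5(w=1) 4-7(w=1)}
step 3: add edge 0-5 (w=2); MST = {0-5(w=2) 4-5(w=1) 4-7(w=1)}
step 4: add edge 2-7 (w=3); MST = {0-5(w=2) 2-7(w=3) 4-5(w=1) 4-7(w=1)}
step 5: add edge 2-3 (w=3); MST = {0-5(w=2) 2-3(w=3) 2-7(w=3) 4-5(w=1) 4-7(w=1)}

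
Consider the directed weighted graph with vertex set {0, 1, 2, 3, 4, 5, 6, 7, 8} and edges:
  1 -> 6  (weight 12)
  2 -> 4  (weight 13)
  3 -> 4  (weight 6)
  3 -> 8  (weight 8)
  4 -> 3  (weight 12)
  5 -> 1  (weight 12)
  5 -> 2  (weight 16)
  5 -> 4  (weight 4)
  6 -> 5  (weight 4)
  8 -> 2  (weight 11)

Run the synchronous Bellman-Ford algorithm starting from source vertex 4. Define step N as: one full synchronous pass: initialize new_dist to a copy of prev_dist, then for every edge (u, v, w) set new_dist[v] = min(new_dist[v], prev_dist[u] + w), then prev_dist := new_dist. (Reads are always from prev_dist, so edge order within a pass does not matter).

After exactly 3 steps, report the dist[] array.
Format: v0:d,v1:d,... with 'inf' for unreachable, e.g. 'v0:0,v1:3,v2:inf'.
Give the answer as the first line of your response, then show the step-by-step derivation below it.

v0:inf,v1:inf,v2:31,v3:12,v4:0,v5:inf,v6:inf,v7:inf,v8:20

step 1: dist = v0:inf,v1:inf,v2:inf,v3:12,v4:0,v5:inf,v6:inf,v7:inf,v8:inf
step 2: dist = v0:inf,v1:inf,v2:inf,v3:12,v4:0,v5:inf,v6:inf,v7:inf,v8:20
step 3: dist = v0:inf,v1:inf,v2:31,v3:12,v4:0,v5:inf,v6:inf,v7:inf,v8:20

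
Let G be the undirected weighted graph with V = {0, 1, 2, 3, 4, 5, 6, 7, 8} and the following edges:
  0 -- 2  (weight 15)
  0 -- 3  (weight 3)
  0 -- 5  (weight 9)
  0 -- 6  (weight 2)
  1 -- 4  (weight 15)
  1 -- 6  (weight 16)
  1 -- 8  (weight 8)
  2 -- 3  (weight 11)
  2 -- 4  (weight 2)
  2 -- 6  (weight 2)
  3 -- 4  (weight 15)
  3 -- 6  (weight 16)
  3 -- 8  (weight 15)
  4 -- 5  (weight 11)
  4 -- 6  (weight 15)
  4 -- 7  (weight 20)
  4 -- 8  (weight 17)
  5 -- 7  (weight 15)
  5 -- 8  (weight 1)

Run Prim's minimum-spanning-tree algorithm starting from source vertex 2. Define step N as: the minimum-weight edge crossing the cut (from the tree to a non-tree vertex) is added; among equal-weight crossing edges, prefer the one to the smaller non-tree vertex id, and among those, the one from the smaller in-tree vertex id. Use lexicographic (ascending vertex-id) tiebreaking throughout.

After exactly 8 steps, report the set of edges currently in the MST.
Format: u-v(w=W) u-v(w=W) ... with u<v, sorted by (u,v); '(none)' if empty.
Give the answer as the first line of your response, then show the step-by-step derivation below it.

0-3(w=3) 0-5(w=9) 0-6(w=2) 1-8(w=8) 2-4(w=2) 2-6(w=2) 5-7(w=15) 5-8(w=1)

step 1: add edge 2-4 (w=2); MST = {2-4(w=2)}
step 2: add edge 2-6 (w=2); MST = {2-4(w=2) 2-6(w=2)}
step 3: add edge 0-6 (w=2); MST = {0-6(w=2) 2-4(w=2) 2-6(w=2)}
step 4: add edge 0-3 (w=3); MST = {0-3(w=3) 0-6(w=2) 2-4(w=2) 2-6(w=2)}
step 5: add edge 0-5 (w=9); MST = {0-3(w=3) 0-5(w=9) 0-6(w=2) 2-4(w=2) 2-6(w=2)}
step 6: add edge 5-8 (w=1); MST = {0-3(w=3) 0-5(w=9) 0-6(w=2) 2-4(w=2) 2-6(w=2) 5-8(w=1)}
step 7: add edge 1-8 (w=8); MST = {0-3(w=3) 0-5(w=9) 0-6(w=2) 1-8(w=8) 2-4(w=2) 2-6(w=2) 5-8(w=1)}
step 8: add edge 5-7 (w=15); MST = {0-3(w=3) 0-5(w=9) 0-6(w=2) 1-8(w=8) 2-4(w=2) 2-6(w=2) 5-7(w=15) 5-8(w=1)}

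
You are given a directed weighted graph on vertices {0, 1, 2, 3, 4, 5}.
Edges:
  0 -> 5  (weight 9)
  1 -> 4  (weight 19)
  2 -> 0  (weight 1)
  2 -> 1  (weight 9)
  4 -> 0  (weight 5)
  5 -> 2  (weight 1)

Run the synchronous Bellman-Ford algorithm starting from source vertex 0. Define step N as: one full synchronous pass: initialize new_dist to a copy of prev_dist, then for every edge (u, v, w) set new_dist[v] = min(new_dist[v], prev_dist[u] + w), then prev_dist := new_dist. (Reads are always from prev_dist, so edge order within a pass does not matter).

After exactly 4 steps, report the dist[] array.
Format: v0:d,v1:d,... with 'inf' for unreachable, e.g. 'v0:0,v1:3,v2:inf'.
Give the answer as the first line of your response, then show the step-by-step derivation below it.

v0:0,v1:19,v2:10,v3:inf,v4:38,v5:9

step 1: dist = v0:0,v1:inf,v2:inf,v3:inf,v4:inf,v5:9
step 2: dist = v0:0,v1:inf,v2:10,v3:inf,v4:inf,v5:9
step 3: dist = v0:0,v1:19,v2:10,v3:inf,v4:inf,v5:9
step 4: dist = v0:0,v1:19,v2:10,v3:inf,v4:38,v5:9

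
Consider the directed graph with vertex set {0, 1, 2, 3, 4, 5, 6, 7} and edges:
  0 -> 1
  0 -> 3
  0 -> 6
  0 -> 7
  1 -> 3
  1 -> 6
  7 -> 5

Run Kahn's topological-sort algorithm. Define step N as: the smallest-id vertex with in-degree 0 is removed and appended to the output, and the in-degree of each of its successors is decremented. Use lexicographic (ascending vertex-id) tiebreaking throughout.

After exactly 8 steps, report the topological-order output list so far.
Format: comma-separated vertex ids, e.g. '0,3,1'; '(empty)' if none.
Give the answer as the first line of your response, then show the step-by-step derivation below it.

0,1,2,3,4,6,7,5

step 1: output 0; order=[0]; indeg=(0,0,0,1,0,1,1,0)
step 2: output 1; order=[0,1]; indeg=(0,0,0,0,0,1,0,0)
step 3: output 2; order=[0,1,2]; indeg=(0,0,0,0,0,1,0,0)
step 4: output 3; order=[0,1,2,3]; indeg=(0,0,0,0,0,1,0,0)
step 5: output 4; order=[0,1,2,3,4]; indeg=(0,0,0,0,0,1,0,0)
step 6: output 6; order=[0,1,2,3,4,6]; indeg=(0,0,0,0,0,1,0,0)
step 7: output 7; order=[0,1,2,3,4,6,7]; indeg=(0,0,0,0,0,0,0,0)
step 8: output 5; order=[0,1,2,3,4,6,7,5]; indeg=(0,0,0,0,0,0,0,0)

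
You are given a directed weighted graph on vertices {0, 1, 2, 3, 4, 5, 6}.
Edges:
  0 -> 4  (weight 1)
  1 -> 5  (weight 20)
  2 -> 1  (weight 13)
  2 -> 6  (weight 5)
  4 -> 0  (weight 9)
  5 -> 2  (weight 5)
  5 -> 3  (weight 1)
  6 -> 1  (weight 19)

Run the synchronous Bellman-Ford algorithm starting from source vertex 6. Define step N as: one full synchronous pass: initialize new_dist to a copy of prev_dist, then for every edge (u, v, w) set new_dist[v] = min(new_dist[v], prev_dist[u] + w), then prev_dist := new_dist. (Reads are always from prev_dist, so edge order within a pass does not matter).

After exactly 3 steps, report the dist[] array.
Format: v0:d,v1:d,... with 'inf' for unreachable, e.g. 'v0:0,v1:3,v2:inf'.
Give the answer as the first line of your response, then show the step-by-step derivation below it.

v0:inf,v1:19,v2:44,v3:40,v4:inf,v5:39,v6:0

step 1: dist = v0:inf,v1:19,v2:inf,v3:inf,v4:inf,v5:inf,v6:0
step 2: dist = v0:inf,v1:19,v2:inf,v3:inf,v4:inf,v5:39,v6:0
step 3: dist = v0:inf,v1:19,v2:44,v3:40,v4:inf,v5:39,v6:0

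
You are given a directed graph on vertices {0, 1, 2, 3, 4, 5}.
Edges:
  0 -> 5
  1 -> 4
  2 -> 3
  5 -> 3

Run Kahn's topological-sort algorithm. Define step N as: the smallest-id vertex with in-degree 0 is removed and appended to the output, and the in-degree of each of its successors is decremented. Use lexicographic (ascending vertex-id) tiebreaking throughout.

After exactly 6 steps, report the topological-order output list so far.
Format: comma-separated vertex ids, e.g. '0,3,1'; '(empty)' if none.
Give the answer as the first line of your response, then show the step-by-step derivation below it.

0,1,2,4,5,3

step 1: output 0; order=[0]; indeg=(0,0,0,2,1,0)
step 2: output 1; order=[0,1]; indeg=(0,0,0,2,0,0)
step 3: output 2; order=[0,1,2]; indeg=(0,0,0,1,0,0)
step 4: output 4; order=[0,1,2,4]; indeg=(0,0,0,1,0,0)
step 5: output 5; order=[0,1,2,4,5]; indeg=(0,0,0,0,0,0)
step 6: output 3; order=[0,1,2,4,5,3]; indeg=(0,0,0,0,0,0)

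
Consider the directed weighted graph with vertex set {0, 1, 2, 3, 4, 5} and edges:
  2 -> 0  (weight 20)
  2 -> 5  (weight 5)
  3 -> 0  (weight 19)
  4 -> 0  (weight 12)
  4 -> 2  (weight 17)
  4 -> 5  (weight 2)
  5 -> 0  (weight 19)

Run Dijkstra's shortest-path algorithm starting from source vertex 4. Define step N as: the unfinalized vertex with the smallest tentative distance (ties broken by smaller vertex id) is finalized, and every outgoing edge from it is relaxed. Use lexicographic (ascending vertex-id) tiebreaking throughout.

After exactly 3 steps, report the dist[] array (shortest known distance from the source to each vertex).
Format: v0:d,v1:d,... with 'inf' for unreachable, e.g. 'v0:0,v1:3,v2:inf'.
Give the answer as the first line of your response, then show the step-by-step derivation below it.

v0:12,v1:inf,v2:17,v3:inf,v4:0,v5:2

step 1: dist = v0:12,v1:inf,v2:17,v3:inf,v4:0,v5:2
step 2: dist = v0:12,v1:inf,v2:17,v3:inf,v4:0,v5:2
step 3: dist = v0:12,v1:inf,v2:17,v3:inf,v4:0,v5:2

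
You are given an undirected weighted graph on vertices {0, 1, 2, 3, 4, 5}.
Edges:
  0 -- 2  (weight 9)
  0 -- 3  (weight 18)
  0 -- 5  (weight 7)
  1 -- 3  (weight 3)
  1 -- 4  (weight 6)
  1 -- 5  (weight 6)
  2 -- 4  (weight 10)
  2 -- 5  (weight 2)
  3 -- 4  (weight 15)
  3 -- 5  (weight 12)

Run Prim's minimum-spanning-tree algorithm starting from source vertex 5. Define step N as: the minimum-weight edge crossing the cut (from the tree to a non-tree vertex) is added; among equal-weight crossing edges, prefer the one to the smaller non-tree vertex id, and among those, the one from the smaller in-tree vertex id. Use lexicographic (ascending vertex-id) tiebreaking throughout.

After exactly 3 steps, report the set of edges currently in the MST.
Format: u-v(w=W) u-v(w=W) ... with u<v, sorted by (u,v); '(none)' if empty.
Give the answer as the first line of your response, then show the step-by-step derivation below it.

1-3(w=3) 1-5(w=6) 2-5(w=2)

step 1: add edge 2-5 (w=2); MST = {2-5(w=2)}
step 2: add edge 1-5 (w=6); MST = {1-5(w=6) 2-5(w=2)}
step 3: add edge 1-3 (w=3); MST = {1-3(w=3) 1-5(w=6) 2-5(w=2)}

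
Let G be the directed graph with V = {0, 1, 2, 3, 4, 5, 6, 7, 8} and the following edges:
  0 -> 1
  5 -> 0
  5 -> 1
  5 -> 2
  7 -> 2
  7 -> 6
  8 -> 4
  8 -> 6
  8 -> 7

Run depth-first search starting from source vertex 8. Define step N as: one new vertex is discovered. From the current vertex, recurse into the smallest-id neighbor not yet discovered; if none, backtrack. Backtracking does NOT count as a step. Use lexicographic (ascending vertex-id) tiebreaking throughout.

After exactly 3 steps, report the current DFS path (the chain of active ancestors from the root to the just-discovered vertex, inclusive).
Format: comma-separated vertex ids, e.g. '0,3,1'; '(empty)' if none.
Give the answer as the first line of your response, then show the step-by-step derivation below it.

8,6

step 1: discover 8; path=8; order=8
step 2: discover 4; path=8>4; order=8,4
step 3: discover 6; path=8>6; order=8,4,6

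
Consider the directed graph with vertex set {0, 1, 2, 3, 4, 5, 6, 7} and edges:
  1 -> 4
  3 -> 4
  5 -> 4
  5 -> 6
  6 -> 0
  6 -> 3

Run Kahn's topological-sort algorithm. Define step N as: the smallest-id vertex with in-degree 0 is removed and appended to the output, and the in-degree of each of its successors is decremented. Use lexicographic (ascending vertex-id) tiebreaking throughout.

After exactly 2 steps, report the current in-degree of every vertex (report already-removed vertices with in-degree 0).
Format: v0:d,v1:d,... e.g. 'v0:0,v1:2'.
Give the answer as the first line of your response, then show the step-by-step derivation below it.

v0:1,v1:0,v2:0,v3:1,v4:2,v5:0,v6:1,v7:0

step 1: output 1; order=[1]; indeg=(1,0,0,1,2,0,1,0)
step 2: output 2; order=[1,2]; indeg=(1,0,0,1,2,0,1,0)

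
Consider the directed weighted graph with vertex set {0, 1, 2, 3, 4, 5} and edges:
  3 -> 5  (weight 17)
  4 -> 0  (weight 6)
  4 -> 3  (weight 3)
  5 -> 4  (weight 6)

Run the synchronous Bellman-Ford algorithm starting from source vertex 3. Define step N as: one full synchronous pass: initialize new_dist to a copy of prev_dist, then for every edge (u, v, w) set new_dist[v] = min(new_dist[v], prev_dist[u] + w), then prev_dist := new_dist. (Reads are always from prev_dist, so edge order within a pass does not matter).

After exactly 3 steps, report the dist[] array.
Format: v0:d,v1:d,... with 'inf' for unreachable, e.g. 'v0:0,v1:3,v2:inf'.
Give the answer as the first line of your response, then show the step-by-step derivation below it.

v0:29,v1:inf,v2:inf,v3:0,v4:23,v5:17

step 1: dist = v0:inf,v1:inf,v2:inf,v3:0,v4:inf,v5:17
step 2: dist = v0:inf,v1:inf,v2:inf,v3:0,v4:23,v5:17
step 3: dist = v0:29,v1:inf,v2:inf,v3:0,v4:23,v5:17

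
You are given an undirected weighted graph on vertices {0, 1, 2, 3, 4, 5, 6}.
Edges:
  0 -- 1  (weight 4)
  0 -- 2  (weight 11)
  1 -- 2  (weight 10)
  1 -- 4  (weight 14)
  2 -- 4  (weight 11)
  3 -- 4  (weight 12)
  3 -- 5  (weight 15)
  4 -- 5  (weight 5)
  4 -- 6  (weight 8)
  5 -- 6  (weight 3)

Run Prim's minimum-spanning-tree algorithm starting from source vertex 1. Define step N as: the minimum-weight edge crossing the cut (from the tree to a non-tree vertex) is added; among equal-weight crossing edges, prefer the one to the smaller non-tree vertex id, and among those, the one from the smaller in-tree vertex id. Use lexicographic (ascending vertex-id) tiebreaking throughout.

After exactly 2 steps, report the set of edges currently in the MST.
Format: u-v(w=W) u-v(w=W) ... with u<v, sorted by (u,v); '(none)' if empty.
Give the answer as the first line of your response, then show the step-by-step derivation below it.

0-1(w=4) 1-2(w=10)

step 1: add edge 0-1 (w=4); MST = {0-1(w=4)}
step 2: add edge 1-2 (w=10); MST = {0-1(w=4) 1-2(w=10)}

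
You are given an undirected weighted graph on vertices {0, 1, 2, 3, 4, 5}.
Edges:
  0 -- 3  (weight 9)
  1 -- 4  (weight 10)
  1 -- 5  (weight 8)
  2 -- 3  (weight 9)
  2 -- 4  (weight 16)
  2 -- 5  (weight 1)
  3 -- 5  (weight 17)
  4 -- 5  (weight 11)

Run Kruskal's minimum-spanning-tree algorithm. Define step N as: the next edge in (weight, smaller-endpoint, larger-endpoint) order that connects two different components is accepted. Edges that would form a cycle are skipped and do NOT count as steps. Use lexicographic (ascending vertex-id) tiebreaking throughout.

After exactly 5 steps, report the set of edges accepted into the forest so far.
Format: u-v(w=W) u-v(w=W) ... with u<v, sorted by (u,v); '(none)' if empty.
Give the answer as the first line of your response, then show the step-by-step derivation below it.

0-3(w=9) 1-4(w=10) 1-5(w=8) 2-3(w=9) 2-5(w=1)

step 1: add edge 2-5 (w=1); MST = {2-5(w=1)}
step 2: add edge 1-5 (w=8); MST = {1-5(w=8) 2-5(w=1)}
step 3: add edge 0-3 (w=9); MST = {0-3(w=9) 1-5(w=8) 2-5(w=1)}
step 4: add edge 2-3 (w=9); MST = {0-3(w=9) 1-5(w=8) 2-3(w=9) 2-5(w=1)}
step 5: add edge 1-4 (w=10); MST = {0-3(w=9) 1-4(w=10) 1-5(w=8) 2-3(w=9) 2-5(w=1)}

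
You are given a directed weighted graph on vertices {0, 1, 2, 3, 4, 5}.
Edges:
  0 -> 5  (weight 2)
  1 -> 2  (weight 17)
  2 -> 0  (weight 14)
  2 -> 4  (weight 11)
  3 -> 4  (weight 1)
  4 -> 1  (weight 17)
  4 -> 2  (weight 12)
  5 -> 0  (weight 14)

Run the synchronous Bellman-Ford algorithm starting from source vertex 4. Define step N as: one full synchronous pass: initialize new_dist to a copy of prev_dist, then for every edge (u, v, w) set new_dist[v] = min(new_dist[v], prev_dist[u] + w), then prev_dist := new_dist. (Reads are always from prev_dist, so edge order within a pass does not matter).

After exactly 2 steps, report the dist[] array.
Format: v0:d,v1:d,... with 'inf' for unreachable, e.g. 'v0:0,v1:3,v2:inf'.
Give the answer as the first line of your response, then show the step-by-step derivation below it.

v0:26,v1:17,v2:12,v3:inf,v4:0,v5:inf

step 1: dist = v0:inf,v1:17,v2:12,v3:inf,v4:0,v5:inf
step 2: dist = v0:26,v1:17,v2:12,v3:inf,v4:0,v5:inf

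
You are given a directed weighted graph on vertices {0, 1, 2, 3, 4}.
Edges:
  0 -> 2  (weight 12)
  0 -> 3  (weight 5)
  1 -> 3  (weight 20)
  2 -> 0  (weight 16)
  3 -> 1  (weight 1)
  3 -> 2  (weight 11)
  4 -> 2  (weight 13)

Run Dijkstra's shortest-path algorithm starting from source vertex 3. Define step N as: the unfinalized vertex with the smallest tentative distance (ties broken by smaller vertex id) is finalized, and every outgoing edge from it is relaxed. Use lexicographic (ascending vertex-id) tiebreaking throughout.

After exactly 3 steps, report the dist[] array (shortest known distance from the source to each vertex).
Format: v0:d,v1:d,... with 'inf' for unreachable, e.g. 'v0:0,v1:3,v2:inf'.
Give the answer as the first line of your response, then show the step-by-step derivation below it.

v0:27,v1:1,v2:11,v3:0,v4:inf

step 1: dist = v0:inf,v1:1,v2:11,v3:0,v4:inf
step 2: dist = v0:inf,v1:1,v2:11,v3:0,v4:inf
step 3: dist = v0:27,v1:1,v2:11,v3:0,v4:inf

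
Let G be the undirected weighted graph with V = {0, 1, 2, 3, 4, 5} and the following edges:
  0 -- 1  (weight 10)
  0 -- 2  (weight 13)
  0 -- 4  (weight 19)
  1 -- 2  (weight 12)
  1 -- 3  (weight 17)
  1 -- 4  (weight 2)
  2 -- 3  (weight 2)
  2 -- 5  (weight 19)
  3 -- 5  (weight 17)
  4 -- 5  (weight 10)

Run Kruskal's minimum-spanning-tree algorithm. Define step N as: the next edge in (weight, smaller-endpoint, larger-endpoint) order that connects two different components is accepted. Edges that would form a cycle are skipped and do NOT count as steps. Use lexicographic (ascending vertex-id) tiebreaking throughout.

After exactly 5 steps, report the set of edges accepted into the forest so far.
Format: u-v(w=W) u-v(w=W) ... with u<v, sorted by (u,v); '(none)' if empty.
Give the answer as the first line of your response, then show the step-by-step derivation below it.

0-1(w=10) 1-2(w=12) 1-4(w=2) 2-3(w=2) 4-5(w=10)

step 1: add edge 1-4 (w=2); MST = {1-4(w=2)}
step 2: add edge 2-3 (w=2); MST = {1-4(w=2) 2-3(w=2)}
step 3: add edge 0-1 (w=10); MST = {0-1(w=10) 1-4(w=2) 2-3(w=2)}
step 4: add edge 4-5 (w=10); MST = {0-1(w=10) 1-4(w=2) 2-3(w=2) 4-5(w=10)}
step 5: add edge 1-2 (w=12); MST = {0-1(w=10) 1-2(w=12) 1-4(w=2) 2-3(w=2) 4-5(w=10)}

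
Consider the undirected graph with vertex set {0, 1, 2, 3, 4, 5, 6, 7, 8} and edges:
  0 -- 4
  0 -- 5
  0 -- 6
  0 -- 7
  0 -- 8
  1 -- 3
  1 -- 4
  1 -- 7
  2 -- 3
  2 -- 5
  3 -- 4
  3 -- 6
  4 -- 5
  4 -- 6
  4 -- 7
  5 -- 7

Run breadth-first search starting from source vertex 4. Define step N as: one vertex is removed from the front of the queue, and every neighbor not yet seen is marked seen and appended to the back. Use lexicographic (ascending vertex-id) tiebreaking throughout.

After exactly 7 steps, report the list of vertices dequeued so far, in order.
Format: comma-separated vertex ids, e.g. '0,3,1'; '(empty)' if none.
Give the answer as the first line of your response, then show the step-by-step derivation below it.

4,0,1,3,5,6,7

step 1: dequeue 4; queue=[0,1,3,5,6,7]; order=4
step 2: dequeue 0; queue=[1,3,5,6,7,8]; order=4,0
step 3: dequeue 1; queue=[3,5,6,7,8]; order=4,0,1
step 4: dequeue 3; queue=[5,6,7,8,2]; order=4,0,1,3
step 5: dequeue 5; queue=[6,7,8,2]; order=4,0,1,3,5
step 6: dequeue 6; queue=[7,8,2]; order=4,0,1,3,5,6
step 7: dequeue 7; queue=[8,2]; order=4,0,1,3,5,6,7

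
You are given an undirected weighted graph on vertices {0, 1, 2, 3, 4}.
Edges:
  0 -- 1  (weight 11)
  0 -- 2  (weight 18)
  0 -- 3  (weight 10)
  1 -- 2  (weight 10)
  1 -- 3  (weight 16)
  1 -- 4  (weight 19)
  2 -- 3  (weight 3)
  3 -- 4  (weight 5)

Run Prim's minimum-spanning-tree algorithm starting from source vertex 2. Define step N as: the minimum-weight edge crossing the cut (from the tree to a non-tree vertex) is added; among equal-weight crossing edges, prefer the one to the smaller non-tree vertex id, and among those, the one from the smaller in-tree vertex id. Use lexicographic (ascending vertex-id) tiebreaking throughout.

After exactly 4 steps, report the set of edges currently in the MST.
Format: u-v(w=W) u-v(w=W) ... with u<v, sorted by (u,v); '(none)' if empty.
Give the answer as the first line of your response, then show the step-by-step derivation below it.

0-3(w=10) 1-2(w=10) 2-3(w=3) 3-4(w=5)

step 1: add edge 2-3 (w=3); MST = {2-3(w=3)}
step 2: add edge 3-4 (w=5); MST = {2-3(w=3) 3-4(w=5)}
step 3: add edge 0-3 (w=10); MST = {0-3(w=10) 2-3(w=3) 3-4(w=5)}
step 4: add edge 1-2 (w=10); MST = {0-3(w=10) 1-2(w=10) 2-3(w=3) 3-4(w=5)}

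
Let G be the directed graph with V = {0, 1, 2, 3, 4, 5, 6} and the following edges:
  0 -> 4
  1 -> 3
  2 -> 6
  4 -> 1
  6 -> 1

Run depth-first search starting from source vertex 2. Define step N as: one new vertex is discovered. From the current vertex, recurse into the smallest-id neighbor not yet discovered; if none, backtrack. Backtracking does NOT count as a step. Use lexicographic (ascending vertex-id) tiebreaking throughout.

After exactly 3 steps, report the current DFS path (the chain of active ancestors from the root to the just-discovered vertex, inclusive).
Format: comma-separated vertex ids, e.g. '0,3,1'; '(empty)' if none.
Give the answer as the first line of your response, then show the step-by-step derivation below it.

2,6,1

step 1: discover 2; path=2; order=2
step 2: discover 6; path=2>6; order=2,6
step 3: discover 1; path=2>6>1; order=2,6,1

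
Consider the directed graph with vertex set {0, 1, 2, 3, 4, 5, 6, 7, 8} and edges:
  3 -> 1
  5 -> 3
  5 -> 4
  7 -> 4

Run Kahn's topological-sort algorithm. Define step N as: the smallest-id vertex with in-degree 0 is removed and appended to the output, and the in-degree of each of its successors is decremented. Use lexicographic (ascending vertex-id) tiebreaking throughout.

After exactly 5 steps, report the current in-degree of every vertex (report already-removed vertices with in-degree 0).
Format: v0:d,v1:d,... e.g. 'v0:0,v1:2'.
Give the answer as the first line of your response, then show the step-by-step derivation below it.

v0:0,v1:0,v2:0,v3:0,v4:1,v5:0,v6:0,v7:0,v8:0

step 1: output 0; order=[0]; indeg=(0,1,0,1,2,0,0,0,0)
step 2: output 2; order=[0,2]; indeg=(0,1,0,1,2,0,0,0,0)
step 3: output 5; order=[0,2,5]; indeg=(0,1,0,0,1,0,0,0,0)
step 4: output 3; order=[0,2,5,3]; indeg=(0,0,0,0,1,0,0,0,0)
step 5: output 1; order=[0,2,5,3,1]; indeg=(0,0,0,0,1,0,0,0,0)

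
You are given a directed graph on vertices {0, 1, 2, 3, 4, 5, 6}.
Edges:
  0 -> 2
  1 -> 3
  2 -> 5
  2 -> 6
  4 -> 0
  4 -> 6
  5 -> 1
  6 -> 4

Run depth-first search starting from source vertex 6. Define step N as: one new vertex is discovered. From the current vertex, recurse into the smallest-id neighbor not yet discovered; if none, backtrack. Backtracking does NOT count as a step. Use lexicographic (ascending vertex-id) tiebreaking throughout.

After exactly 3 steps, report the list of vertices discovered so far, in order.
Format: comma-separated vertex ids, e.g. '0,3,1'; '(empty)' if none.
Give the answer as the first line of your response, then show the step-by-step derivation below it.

6,4,0

step 1: discover 6; path=6; order=6
step 2: discover 4; path=6>4; order=6,4
step 3: discover 0; path=6>4>0; order=6,4,0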